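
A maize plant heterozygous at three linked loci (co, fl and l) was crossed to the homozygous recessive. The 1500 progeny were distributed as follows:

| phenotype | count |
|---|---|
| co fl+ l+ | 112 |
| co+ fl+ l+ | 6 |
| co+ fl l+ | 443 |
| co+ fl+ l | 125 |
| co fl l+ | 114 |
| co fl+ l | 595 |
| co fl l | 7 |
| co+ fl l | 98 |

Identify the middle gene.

fl

The two most frequent reciprocal classes, co fl+ l and co+ fl l+, are the parental types, so the F1 was co fl+ l / co+ fl l+.
The two rarest classes, co fl l and co+ fl+ l+, are the double crossovers. Comparing them with the parentals, only the fl allele has switched, so fl is the middle locus and the order is co – fl – l.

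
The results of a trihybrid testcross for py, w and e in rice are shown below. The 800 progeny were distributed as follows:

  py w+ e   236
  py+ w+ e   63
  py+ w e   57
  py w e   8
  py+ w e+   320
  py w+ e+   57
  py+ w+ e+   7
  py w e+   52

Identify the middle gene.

w

The two most frequent reciprocal classes, py w+ e and py+ w e+, are the parental types, so the F1 was py w+ e / py+ w e+.
The two rarest classes, py w e and py+ w+ e+, are the double crossovers. Comparing them with the parentals, only the w allele has switched, so w is the middle locus and the order is py – w – e.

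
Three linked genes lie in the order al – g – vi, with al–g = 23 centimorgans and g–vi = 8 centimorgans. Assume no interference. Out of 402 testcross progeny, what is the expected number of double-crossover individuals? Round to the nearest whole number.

Map distances give recombination frequencies of 0.230 and 0.080 for the two intervals.
With no interference, expected double-crossover frequency = 0.230 × 0.080 = 0.01840.
Expected number = 0.01840 × 402 = 7.40 ≈ 7.

7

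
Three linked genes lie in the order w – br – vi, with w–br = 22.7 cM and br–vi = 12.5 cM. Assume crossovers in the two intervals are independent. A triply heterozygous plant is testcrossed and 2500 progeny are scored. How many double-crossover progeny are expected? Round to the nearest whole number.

71

Map distances give recombination frequencies of 0.227 and 0.125 for the two intervals.
With no interference, expected double-crossover frequency = 0.227 × 0.125 = 0.02837.
Expected number = 0.02837 × 2500 = 70.94 ≈ 71.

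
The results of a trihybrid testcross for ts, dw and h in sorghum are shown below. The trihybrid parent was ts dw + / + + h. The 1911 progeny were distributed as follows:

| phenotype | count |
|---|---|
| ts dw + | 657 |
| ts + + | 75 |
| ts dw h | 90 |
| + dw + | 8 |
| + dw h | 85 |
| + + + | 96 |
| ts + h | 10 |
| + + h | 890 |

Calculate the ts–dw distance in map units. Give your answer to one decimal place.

9.3 map units

The two rarest classes, + dw + and ts + h, are the double crossovers. Comparing them with the parentals, only the ts allele has switched, so ts is the middle locus and the order is h – ts – dw.
Crossovers in the ts–dw interval produce the single-crossover classes ts + + and + dw h (75 + 85 = 160) plus the double crossovers (18).
RF(ts–dw) = (160 + 18) / 1911 = 178/1911 = 0.0931 → 9.3 map units.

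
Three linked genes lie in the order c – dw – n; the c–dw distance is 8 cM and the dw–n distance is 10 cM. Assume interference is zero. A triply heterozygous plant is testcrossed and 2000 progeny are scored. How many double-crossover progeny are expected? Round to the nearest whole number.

Map distances give recombination frequencies of 0.080 and 0.100 for the two intervals.
With no interference, expected double-crossover frequency = 0.080 × 0.100 = 0.00800.
Expected number = 0.00800 × 2000 = 16.00 ≈ 16.

16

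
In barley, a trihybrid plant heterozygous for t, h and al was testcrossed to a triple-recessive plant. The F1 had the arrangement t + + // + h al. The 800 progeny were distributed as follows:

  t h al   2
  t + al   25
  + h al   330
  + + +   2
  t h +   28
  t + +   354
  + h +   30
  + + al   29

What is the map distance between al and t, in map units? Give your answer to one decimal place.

The two rarest classes, + + + and t h al, are the double crossovers. Comparing them with the parentals, only the t allele has switched, so t is the middle locus and the order is h – t – al.
Crossovers in the t–al interval produce the single-crossover classes t + al and + h + (25 + 30 = 55) plus the double crossovers (4).
RF(t–al) = (55 + 4) / 800 = 59/800 = 0.0737 → 7.4 map units.

7.4 map units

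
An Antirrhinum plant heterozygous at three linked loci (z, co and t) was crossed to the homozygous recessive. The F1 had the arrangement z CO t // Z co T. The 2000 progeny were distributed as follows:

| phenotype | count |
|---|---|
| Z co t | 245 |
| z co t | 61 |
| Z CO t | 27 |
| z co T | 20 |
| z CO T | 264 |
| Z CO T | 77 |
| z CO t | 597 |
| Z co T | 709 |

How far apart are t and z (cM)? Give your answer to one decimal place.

27.8 cM

The two rarest classes, Z CO t and z co T, are the double crossovers. Comparing them with the parentals, only the z allele has switched, so z is the middle locus and the order is t – z – co.
Crossovers in the t–z interval produce the single-crossover classes z CO T and Z co t (264 + 245 = 509) plus the double crossovers (47).
RF(t–z) = (509 + 47) / 2000 = 556/2000 = 0.2780 → 27.8 cM.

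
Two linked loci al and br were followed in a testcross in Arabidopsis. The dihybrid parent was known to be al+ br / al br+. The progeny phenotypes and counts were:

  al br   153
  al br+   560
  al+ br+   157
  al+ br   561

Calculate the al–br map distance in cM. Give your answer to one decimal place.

The recombinant classes are al+ br+ and al br: 157 + 153 = 310.
Recombination frequency = 310/1431 = 0.2166 ≈ 21.7%, i.e. 21.7 cM.

21.7 cM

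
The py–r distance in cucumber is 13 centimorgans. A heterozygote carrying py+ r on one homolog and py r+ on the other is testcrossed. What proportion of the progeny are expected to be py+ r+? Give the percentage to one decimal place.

6.5%

A map distance of 13 centimorgans corresponds to a recombination frequency of 0.130.
The F1 is py+ r / py r+, so py+ r+ is a recombinant gamete class with expected frequency r/2 = 0.130/2 = 0.0650.
That is 0.0650 = 6.5% of the progeny.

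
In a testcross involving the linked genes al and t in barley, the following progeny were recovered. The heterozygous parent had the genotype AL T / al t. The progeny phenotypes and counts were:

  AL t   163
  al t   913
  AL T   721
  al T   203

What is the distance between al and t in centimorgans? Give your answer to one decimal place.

The recombinant classes are AL t and al T: 163 + 203 = 366.
Recombination frequency = 366/2000 = 0.1830 ≈ 18.3%, i.e. 18.3 centimorgans.

18.3 centimorgans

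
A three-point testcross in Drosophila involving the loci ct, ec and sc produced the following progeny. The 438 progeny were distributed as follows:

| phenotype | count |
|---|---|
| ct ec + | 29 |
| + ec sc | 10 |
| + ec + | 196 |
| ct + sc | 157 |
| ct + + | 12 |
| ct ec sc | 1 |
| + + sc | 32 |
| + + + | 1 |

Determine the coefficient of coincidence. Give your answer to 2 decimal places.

0.58

The two most frequent reciprocal classes, ct + sc and + ec +, are the parental types, so the F1 was ct + sc / + ec +.
The two rarest classes, ct ec sc and + + +, are the double crossovers. Comparing them with the parentals, only the ec allele has switched, so ec is the middle locus and the order is sc – ec – ct.
sc–ec: (22 + 2)/438 = 0.0548; ec–ct: (61 + 2)/438 = 0.1438.
Expected DCO frequency = 0.0548 × 0.1438 ≈ 0.00788; observed = 2/438 ≈ 0.00457.
Coefficient of coincidence = 0.00457/0.00788 ≈ 0.58.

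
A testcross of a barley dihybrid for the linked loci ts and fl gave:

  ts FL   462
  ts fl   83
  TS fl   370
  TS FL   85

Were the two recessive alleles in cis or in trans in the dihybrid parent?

The two most frequent classes are TS fl (370) and ts FL (462); these are the parental (non-recombinant) types.
So the F1 carried TS fl on one chromosome and ts FL on the other — the recessive alleles are on opposite chromosomes (trans / repulsion).

trans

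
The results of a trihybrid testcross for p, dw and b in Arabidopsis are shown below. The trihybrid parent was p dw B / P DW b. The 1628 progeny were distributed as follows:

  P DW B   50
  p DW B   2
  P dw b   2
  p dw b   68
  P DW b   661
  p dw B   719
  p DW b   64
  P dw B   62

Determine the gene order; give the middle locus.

dw

The two rarest classes, p DW B and P dw b, are the double crossovers. Comparing them with the parentals, only the dw allele has switched, so dw is the middle locus and the order is b – dw – p.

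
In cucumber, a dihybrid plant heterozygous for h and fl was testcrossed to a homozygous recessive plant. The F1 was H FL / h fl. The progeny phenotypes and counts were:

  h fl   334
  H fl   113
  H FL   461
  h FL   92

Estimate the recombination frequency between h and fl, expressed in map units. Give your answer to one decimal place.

20.5 map units

The recombinant classes are H fl and h FL: 113 + 92 = 205.
Recombination frequency = 205/1000 = 0.2050 ≈ 20.5%, i.e. 20.5 map units.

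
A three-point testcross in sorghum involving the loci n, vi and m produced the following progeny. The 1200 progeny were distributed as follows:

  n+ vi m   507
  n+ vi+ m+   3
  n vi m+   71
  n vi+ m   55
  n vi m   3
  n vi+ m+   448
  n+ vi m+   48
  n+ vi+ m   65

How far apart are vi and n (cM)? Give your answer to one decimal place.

11.8 cM

The two most frequent reciprocal classes, n vi+ m+ and n+ vi m, are the parental types, so the F1 was n vi+ m+ / n+ vi m.
The two rarest classes, n+ vi+ m+ and n vi m, are the double crossovers. Comparing them with the parentals, only the n allele has switched, so n is the middle locus and the order is vi – n – m.
Crossovers in the vi–n interval produce the single-crossover classes n vi m+ and n+ vi+ m (71 + 65 = 136) plus the double crossovers (6).
RF(vi–n) = (136 + 6) / 1200 = 142/1200 = 0.1183 → 11.8 cM.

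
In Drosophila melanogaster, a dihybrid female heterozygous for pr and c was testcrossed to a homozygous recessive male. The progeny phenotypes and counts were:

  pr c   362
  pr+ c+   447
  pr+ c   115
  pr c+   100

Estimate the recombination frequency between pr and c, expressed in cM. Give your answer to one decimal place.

21.0 cM

The two most frequent classes, pr+ c+ (447) and pr c (362), are the parental types, so the F1 was pr+ c+ / pr c.
The recombinant classes are pr+ c and pr c+: 115 + 100 = 215.
Recombination frequency = 215/1024 = 0.2100 ≈ 21.0%, i.e. 21.0 cM.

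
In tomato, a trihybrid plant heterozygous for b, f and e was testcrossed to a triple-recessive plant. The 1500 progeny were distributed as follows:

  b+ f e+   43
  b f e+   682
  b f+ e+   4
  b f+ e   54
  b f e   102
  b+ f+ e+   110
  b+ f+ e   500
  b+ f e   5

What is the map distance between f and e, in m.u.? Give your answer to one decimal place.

14.7 m.u.

The two most frequent reciprocal classes, b f e+ and b+ f+ e, are the parental types, so the F1 was b f e+ / b+ f+ e.
The two rarest classes, b f+ e+ and b+ f e, are the double crossovers. Comparing them with the parentals, only the f allele has switched, so f is the middle locus and the order is e – f – b.
Crossovers in the e–f interval produce the single-crossover classes b f e and b+ f+ e+ (102 + 110 = 212) plus the double crossovers (9).
RF(e–f) = (212 + 9) / 1500 = 221/1500 = 0.1473 → 14.7 m.u.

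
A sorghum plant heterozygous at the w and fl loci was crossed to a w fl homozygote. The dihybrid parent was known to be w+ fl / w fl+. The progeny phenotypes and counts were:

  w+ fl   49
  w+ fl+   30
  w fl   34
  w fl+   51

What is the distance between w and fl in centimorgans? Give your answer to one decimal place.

The recombinant classes are w+ fl+ and w fl: 30 + 34 = 64.
Recombination frequency = 64/164 = 0.3902 ≈ 39.0%, i.e. 39.0 centimorgans.

39.0 centimorgans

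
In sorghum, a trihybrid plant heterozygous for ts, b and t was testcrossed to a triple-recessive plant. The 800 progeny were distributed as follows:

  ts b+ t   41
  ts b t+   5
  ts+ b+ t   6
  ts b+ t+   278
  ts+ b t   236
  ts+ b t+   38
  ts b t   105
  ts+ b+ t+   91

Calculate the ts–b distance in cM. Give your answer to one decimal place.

25.9 cM

The two most frequent reciprocal classes, ts+ b t and ts b+ t+, are the parental types, so the F1 was ts+ b t / ts b+ t+.
The two rarest classes, ts+ b+ t and ts b t+, are the double crossovers. Comparing them with the parentals, only the b allele has switched, so b is the middle locus and the order is ts – b – t.
Crossovers in the ts–b interval produce the single-crossover classes ts b t and ts+ b+ t+ (105 + 91 = 196) plus the double crossovers (11).
RF(ts–b) = (196 + 11) / 800 = 207/800 = 0.2587 → 25.9 cM.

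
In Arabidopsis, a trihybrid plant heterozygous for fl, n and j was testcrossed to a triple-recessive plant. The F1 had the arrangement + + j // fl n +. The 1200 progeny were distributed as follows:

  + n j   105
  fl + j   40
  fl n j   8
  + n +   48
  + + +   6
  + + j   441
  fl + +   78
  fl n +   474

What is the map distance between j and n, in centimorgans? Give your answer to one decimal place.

16.4 centimorgans

The two rarest classes, + + + and fl n j, are the double crossovers. Comparing them with the parentals, only the j allele has switched, so j is the middle locus and the order is fl – j – n.
Crossovers in the j–n interval produce the single-crossover classes + n j and fl + + (105 + 78 = 183) plus the double crossovers (14).
RF(j–n) = (183 + 14) / 1200 = 197/1200 = 0.1642 → 16.4 centimorgans.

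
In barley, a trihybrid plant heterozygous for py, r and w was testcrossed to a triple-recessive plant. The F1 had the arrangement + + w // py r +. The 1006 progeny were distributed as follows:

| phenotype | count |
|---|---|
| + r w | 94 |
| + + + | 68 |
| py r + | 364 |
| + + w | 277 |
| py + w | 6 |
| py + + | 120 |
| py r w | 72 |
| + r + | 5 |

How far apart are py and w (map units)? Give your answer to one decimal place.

The two rarest classes, py + w and + r +, are the double crossovers. Comparing them with the parentals, only the py allele has switched, so py is the middle locus and the order is r – py – w.
Crossovers in the py–w interval produce the single-crossover classes + + + and py r w (68 + 72 = 140) plus the double crossovers (11).
RF(py–w) = (140 + 11) / 1006 = 151/1006 = 0.1501 → 15.0 map units.

15.0 map units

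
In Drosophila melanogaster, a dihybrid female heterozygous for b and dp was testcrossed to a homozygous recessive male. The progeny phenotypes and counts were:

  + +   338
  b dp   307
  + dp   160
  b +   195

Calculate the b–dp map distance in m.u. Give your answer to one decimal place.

The two most frequent classes, + + (338) and b dp (307), are the parental types, so the F1 was + + / b dp.
The recombinant classes are + dp and b +: 160 + 195 = 355.
Recombination frequency = 355/1000 = 0.3550 ≈ 35.5%, i.e. 35.5 m.u.

35.5 m.u.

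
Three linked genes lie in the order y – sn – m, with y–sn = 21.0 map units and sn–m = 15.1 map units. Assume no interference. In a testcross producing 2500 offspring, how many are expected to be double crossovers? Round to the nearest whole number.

79

Map distances give recombination frequencies of 0.210 and 0.151 for the two intervals.
With no interference, expected double-crossover frequency = 0.210 × 0.151 = 0.03171.
Expected number = 0.03171 × 2500 = 79.27 ≈ 79.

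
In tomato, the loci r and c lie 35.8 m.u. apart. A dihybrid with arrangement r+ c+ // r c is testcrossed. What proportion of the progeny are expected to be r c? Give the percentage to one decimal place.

A map distance of 35.8 m.u. corresponds to a recombination frequency of 0.358.
The F1 is r+ c+ / r c, so r c is a parental gamete class with expected frequency (1 − r)/2 = 0.642/2 = 0.3210.
That is 0.3210 = 32.1% of the progeny.

32.1%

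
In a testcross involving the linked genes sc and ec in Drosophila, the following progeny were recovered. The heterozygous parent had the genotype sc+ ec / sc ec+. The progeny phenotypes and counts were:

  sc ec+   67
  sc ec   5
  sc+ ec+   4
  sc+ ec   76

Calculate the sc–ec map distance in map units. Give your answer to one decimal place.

5.9 map units

The recombinant classes are sc+ ec+ and sc ec: 4 + 5 = 9.
Recombination frequency = 9/152 = 0.0592 ≈ 5.9%, i.e. 5.9 map units.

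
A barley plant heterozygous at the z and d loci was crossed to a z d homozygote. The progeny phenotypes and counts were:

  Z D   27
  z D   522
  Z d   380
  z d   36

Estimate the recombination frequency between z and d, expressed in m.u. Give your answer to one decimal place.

The two most frequent classes, Z d (380) and z D (522), are the parental types, so the F1 was Z d / z D.
The recombinant classes are Z D and z d: 27 + 36 = 63.
Recombination frequency = 63/965 = 0.0653 ≈ 6.5%, i.e. 6.5 m.u.

6.5 m.u.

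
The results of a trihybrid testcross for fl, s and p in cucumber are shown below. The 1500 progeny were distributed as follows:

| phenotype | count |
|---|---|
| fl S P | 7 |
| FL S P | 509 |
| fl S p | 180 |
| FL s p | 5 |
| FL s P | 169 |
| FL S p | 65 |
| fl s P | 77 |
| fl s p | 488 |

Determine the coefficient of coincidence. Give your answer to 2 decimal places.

The two most frequent reciprocal classes, fl s p and FL S P, are the parental types, so the F1 was fl s p / FL S P.
The two rarest classes, FL s p and fl S P, are the double crossovers. Comparing them with the parentals, only the fl allele has switched, so fl is the middle locus and the order is s – fl – p.
s–fl: (349 + 12)/1500 = 0.2407; fl–p: (142 + 12)/1500 = 0.1027.
Expected DCO frequency = 0.2407 × 0.1027 ≈ 0.02472; observed = 12/1500 ≈ 0.00800.
Coefficient of coincidence = 0.00800/0.02472 ≈ 0.32.

0.32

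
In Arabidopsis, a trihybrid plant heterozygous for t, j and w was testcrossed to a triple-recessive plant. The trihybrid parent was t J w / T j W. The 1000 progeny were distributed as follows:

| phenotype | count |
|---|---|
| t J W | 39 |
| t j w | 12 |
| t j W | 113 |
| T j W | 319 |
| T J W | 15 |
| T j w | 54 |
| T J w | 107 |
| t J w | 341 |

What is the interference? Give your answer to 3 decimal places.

The two rarest classes, t j w and T J W, are the double crossovers. Comparing them with the parentals, only the j allele has switched, so j is the middle locus and the order is w – j – t.
w–j: (93 + 27)/1000 = 0.1200; j–t: (220 + 27)/1000 = 0.2470.
Expected DCO frequency = 0.1200 × 0.2470 ≈ 0.02964; observed = 27/1000 ≈ 0.02700.
Coefficient of coincidence = 0.02700/0.02964 ≈ 0.911; interference = 1 − 0.911 = 0.089.

0.089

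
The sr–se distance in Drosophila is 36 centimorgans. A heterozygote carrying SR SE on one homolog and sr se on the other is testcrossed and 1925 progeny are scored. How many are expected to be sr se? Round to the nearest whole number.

616

A map distance of 36 centimorgans corresponds to a recombination frequency of 0.360.
The F1 is SR SE / sr se, so sr se is a parental gamete class with expected frequency (1 − r)/2 = 0.640/2 = 0.3200.
Expected number = 0.3200 × 1925 = 616.00 ≈ 616.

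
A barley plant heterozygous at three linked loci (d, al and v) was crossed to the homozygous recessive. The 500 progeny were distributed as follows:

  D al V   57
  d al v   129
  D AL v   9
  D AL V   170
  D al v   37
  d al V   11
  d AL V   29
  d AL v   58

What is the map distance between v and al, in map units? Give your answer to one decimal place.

The two most frequent reciprocal classes, D AL V and d al v, are the parental types, so the F1 was D AL V / d al v.
The two rarest classes, D AL v and d al V, are the double crossovers. Comparing them with the parentals, only the v allele has switched, so v is the middle locus and the order is al – v – d.
Crossovers in the al–v interval produce the single-crossover classes D al V and d AL v (57 + 58 = 115) plus the double crossovers (20).
RF(al–v) = (115 + 20) / 500 = 135/500 = 0.2700 → 27.0 map units.

27.0 map units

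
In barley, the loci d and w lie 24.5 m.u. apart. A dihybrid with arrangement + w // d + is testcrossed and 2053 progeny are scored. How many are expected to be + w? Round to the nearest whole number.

775

A map distance of 24.5 m.u. corresponds to a recombination frequency of 0.245.
The F1 is + w / d +, so + w is a parental gamete class with expected frequency (1 − r)/2 = 0.755/2 = 0.3775.
Expected number = 0.3775 × 2053 = 775.01 ≈ 775.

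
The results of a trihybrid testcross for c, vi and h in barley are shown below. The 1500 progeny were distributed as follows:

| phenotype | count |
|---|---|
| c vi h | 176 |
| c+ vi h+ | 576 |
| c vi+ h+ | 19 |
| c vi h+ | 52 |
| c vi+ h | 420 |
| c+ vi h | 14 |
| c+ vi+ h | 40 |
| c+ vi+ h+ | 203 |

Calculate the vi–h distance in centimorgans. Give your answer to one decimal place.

The two most frequent reciprocal classes, c+ vi h+ and c vi+ h, are the parental types, so the F1 was c+ vi h+ / c vi+ h.
The two rarest classes, c+ vi h and c vi+ h+, are the double crossovers. Comparing them with the parentals, only the h allele has switched, so h is the middle locus and the order is c – h – vi.
Crossovers in the h–vi interval produce the single-crossover classes c+ vi+ h+ and c vi h (203 + 176 = 379) plus the double crossovers (33).
RF(h–vi) = (379 + 33) / 1500 = 412/1500 = 0.2747 → 27.5 centimorgans.

27.5 centimorgans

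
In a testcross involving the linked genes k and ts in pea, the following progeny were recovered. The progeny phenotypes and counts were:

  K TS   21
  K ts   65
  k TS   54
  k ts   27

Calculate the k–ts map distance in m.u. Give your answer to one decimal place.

28.7 m.u.

The two most frequent classes, K ts (65) and k TS (54), are the parental types, so the F1 was K ts / k TS.
The recombinant classes are K TS and k ts: 21 + 27 = 48.
Recombination frequency = 48/167 = 0.2874 ≈ 28.7%, i.e. 28.7 m.u.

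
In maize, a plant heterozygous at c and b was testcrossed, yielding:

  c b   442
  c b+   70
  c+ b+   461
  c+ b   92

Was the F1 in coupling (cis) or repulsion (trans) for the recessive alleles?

The two most frequent classes are c+ b+ (461) and c b (442); these are the parental (non-recombinant) types.
So the F1 carried c+ b+ on one chromosome and c b on the other — the recessive alleles are on the same chromosome (cis / coupling).

cis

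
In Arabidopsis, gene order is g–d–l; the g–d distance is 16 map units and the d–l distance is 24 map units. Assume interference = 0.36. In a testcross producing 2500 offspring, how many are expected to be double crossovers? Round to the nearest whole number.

61

Map distances give recombination frequencies of 0.160 and 0.240 for the two intervals.
With interference 0.36 (so coincidence = 0.64), expected double-crossover frequency = 0.160 × 0.240 × 0.64 = 0.02458.
Expected number = 0.02458 × 2500 = 61.44 ≈ 61.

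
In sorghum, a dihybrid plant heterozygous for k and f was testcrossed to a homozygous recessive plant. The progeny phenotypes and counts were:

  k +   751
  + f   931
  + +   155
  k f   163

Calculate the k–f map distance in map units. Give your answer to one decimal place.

15.9 map units

The two most frequent classes, + f (931) and k + (751), are the parental types, so the F1 was + f / k +.
The recombinant classes are + + and k f: 155 + 163 = 318.
Recombination frequency = 318/2000 = 0.1590 ≈ 15.9%, i.e. 15.9 map units.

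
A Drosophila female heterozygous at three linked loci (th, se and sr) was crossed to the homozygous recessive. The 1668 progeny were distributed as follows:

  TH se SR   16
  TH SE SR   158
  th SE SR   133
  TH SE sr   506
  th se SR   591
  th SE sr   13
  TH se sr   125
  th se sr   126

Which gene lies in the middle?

The two most frequent reciprocal classes, th se SR and TH SE sr, are the parental types, so the F1 was th se SR / TH SE sr.
The two rarest classes, TH se SR and th SE sr, are the double crossovers. Comparing them with the parentals, only the th allele has switched, so th is the middle locus and the order is se – th – sr.

th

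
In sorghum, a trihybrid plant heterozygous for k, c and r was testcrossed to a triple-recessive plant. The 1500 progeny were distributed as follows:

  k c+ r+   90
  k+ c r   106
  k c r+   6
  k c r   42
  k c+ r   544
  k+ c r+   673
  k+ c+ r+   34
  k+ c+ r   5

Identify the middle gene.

k

The two most frequent reciprocal classes, k+ c r+ and k c+ r, are the parental types, so the F1 was k+ c r+ / k c+ r.
The two rarest classes, k c r+ and k+ c+ r, are the double crossovers. Comparing them with the parentals, only the k allele has switched, so k is the middle locus and the order is c – k – r.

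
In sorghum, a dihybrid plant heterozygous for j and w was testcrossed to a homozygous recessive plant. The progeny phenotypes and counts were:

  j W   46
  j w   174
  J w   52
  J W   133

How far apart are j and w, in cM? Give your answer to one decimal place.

24.2 cM

The two most frequent classes, J W (133) and j w (174), are the parental types, so the F1 was J W / j w.
The recombinant classes are J w and j W: 52 + 46 = 98.
Recombination frequency = 98/405 = 0.2420 ≈ 24.2%, i.e. 24.2 cM.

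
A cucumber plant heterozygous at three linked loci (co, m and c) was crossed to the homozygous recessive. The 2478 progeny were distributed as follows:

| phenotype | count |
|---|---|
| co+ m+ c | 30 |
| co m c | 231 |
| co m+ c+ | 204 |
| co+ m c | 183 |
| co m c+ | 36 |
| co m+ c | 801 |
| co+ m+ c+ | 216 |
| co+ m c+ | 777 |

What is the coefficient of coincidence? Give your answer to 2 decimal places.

The two most frequent reciprocal classes, co+ m c+ and co m+ c, are the parental types, so the F1 was co+ m c+ / co m+ c.
The two rarest classes, co m c+ and co+ m+ c, are the double crossovers. Comparing them with the parentals, only the co allele has switched, so co is the middle locus and the order is m – co – c.
m–co: (447 + 66)/2478 = 0.2070; co–c: (387 + 66)/2478 = 0.1828.
Expected DCO frequency = 0.2070 × 0.1828 ≈ 0.03784; observed = 66/2478 ≈ 0.02663.
Coefficient of coincidence = 0.02663/0.03784 ≈ 0.70.

0.70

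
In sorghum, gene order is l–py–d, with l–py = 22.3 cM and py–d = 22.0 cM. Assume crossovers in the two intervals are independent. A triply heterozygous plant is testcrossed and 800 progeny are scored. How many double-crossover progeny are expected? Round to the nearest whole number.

Map distances give recombination frequencies of 0.223 and 0.220 for the two intervals.
With no interference, expected double-crossover frequency = 0.223 × 0.220 = 0.04906.
Expected number = 0.04906 × 800 = 39.25 ≈ 39.

39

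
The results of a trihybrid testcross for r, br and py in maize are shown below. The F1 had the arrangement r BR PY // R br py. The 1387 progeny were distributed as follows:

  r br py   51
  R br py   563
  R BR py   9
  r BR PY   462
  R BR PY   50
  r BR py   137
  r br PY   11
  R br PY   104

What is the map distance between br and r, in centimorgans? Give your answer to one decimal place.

8.7 centimorgans

The two rarest classes, r br PY and R BR py, are the double crossovers. Comparing them with the parentals, only the br allele has switched, so br is the middle locus and the order is r – br – py.
Crossovers in the r–br interval produce the single-crossover classes R BR PY and r br py (50 + 51 = 101) plus the double crossovers (20).
RF(r–br) = (101 + 20) / 1387 = 121/1387 = 0.0872 → 8.7 centimorgans.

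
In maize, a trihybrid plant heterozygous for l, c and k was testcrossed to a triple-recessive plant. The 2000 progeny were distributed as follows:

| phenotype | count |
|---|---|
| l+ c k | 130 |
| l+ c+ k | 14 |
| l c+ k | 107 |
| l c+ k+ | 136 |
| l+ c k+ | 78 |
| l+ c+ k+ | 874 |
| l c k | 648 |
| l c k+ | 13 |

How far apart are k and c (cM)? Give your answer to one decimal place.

10.6 cM

The two most frequent reciprocal classes, l+ c+ k+ and l c k, are the parental types, so the F1 was l+ c+ k+ / l c k.
The two rarest classes, l+ c+ k and l c k+, are the double crossovers. Comparing them with the parentals, only the k allele has switched, so k is the middle locus and the order is l – k – c.
Crossovers in the k–c interval produce the single-crossover classes l+ c k+ and l c+ k (78 + 107 = 185) plus the double crossovers (27).
RF(k–c) = (185 + 27) / 2000 = 212/2000 = 0.1060 → 10.6 cM.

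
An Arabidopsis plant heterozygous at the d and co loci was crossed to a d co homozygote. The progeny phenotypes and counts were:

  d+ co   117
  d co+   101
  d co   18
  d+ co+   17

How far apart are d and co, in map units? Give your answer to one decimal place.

The two most frequent classes, d+ co (117) and d co+ (101), are the parental types, so the F1 was d+ co / d co+.
The recombinant classes are d+ co+ and d co: 17 + 18 = 35.
Recombination frequency = 35/253 = 0.1383 ≈ 13.8%, i.e. 13.8 map units.

13.8 map units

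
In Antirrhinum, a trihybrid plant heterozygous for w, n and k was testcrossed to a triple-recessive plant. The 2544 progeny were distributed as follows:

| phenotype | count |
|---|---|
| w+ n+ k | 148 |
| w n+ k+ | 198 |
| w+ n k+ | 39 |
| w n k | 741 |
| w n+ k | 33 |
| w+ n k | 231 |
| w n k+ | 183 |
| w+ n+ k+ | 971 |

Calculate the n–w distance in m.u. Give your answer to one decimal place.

19.7 m.u.

The two most frequent reciprocal classes, w+ n+ k+ and w n k, are the parental types, so the F1 was w+ n+ k+ / w n k.
The two rarest classes, w+ n k+ and w n+ k, are the double crossovers. Comparing them with the parentals, only the n allele has switched, so n is the middle locus and the order is k – n – w.
Crossovers in the n–w interval produce the single-crossover classes w n+ k+ and w+ n k (198 + 231 = 429) plus the double crossovers (72).
RF(n–w) = (429 + 72) / 2544 = 501/2544 = 0.1969 → 19.7 m.u.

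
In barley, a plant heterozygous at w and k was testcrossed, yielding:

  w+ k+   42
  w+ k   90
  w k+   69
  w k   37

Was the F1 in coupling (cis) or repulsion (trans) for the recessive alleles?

The two most frequent classes are w+ k (90) and w k+ (69); these are the parental (non-recombinant) types.
So the F1 carried w+ k on one chromosome and w k+ on the other — the recessive alleles are on opposite chromosomes (trans / repulsion).

trans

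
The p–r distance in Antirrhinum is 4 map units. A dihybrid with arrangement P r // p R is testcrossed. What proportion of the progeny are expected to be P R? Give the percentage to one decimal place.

A map distance of 4 map units corresponds to a recombination frequency of 0.040.
The F1 is P r / p R, so P R is a recombinant gamete class with expected frequency r/2 = 0.040/2 = 0.0200.
That is 0.0200 = 2.0% of the progeny.

2.0%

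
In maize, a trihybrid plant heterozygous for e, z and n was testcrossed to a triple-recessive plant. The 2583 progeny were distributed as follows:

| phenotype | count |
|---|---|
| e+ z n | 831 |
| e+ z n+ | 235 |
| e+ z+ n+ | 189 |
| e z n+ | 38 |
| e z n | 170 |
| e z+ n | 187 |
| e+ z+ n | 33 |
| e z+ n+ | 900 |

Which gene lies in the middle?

The two most frequent reciprocal classes, e z+ n+ and e+ z n, are the parental types, so the F1 was e z+ n+ / e+ z n.
The two rarest classes, e z n+ and e+ z+ n, are the double crossovers. Comparing them with the parentals, only the z allele has switched, so z is the middle locus and the order is n – z – e.

z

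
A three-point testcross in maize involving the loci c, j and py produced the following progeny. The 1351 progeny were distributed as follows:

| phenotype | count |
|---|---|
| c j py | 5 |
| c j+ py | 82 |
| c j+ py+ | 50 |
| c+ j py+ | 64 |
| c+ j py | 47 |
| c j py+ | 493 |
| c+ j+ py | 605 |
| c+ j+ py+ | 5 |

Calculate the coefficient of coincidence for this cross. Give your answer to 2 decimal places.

The two most frequent reciprocal classes, c j py+ and c+ j+ py, are the parental types, so the F1 was c j py+ / c+ j+ py.
The two rarest classes, c j py and c+ j+ py+, are the double crossovers. Comparing them with the parentals, only the py allele has switched, so py is the middle locus and the order is j – py – c.
j–py: (97 + 10)/1351 = 0.0792; py–c: (146 + 10)/1351 = 0.1155.
Expected DCO frequency = 0.0792 × 0.1155 ≈ 0.00915; observed = 10/1351 ≈ 0.00740.
Coefficient of coincidence = 0.00740/0.00915 ≈ 0.81.

0.81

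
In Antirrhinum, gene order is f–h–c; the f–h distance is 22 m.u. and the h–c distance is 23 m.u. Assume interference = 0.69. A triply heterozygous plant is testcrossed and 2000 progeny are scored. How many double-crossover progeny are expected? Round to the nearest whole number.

Map distances give recombination frequencies of 0.220 and 0.230 for the two intervals.
With interference 0.69 (so coincidence = 0.31), expected double-crossover frequency = 0.220 × 0.230 × 0.31 = 0.01569.
Expected number = 0.01569 × 2000 = 31.37 ≈ 31.

31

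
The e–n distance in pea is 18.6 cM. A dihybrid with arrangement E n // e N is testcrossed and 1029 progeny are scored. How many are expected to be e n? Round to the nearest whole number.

A map distance of 18.6 cM corresponds to a recombination frequency of 0.186.
The F1 is E n / e N, so e n is a recombinant gamete class with expected frequency r/2 = 0.186/2 = 0.0930.
Expected number = 0.0930 × 1029 = 95.70 ≈ 96.

96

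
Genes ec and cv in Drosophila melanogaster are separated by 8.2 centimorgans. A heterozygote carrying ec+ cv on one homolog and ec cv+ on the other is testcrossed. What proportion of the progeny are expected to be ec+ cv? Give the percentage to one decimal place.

A map distance of 8.2 centimorgans corresponds to a recombination frequency of 0.082.
The F1 is ec+ cv / ec cv+, so ec+ cv is a parental gamete class with expected frequency (1 − r)/2 = 0.918/2 = 0.4590.
That is 0.4590 = 45.9% of the progeny.

45.9%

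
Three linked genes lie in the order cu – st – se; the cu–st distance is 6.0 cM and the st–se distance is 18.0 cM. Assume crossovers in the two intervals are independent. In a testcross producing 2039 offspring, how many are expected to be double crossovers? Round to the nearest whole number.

22

Map distances give recombination frequencies of 0.060 and 0.180 for the two intervals.
With no interference, expected double-crossover frequency = 0.060 × 0.180 = 0.01080.
Expected number = 0.01080 × 2039 = 22.02 ≈ 22.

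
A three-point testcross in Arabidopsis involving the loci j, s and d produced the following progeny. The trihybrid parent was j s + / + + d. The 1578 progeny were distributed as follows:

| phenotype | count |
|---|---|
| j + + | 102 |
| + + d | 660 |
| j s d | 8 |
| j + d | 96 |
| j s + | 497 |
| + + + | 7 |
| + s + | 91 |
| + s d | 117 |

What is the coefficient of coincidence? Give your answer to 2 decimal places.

The two rarest classes, j s d and + + +, are the double crossovers. Comparing them with the parentals, only the d allele has switched, so d is the middle locus and the order is j – d – s.
j–d: (187 + 15)/1578 = 0.1280; d–s: (219 + 15)/1578 = 0.1483.
Expected DCO frequency = 0.1280 × 0.1483 ≈ 0.01898; observed = 15/1578 ≈ 0.00951.
Coefficient of coincidence = 0.00951/0.01898 ≈ 0.50.

0.50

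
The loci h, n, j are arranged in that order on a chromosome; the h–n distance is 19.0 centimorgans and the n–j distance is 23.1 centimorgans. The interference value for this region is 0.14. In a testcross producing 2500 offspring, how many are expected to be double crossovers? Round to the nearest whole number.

Map distances give recombination frequencies of 0.190 and 0.231 for the two intervals.
With interference 0.14 (so coincidence = 0.86), expected double-crossover frequency = 0.190 × 0.231 × 0.86 = 0.03775.
Expected number = 0.03775 × 2500 = 94.36 ≈ 94.

94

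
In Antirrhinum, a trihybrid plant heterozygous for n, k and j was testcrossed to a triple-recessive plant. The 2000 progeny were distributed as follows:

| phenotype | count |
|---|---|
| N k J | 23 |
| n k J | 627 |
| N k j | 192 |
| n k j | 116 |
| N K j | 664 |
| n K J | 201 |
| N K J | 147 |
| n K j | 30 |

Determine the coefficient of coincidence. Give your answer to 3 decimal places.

0.752

The two most frequent reciprocal classes, n k J and N K j, are the parental types, so the F1 was n k J / N K j.
The two rarest classes, N k J and n K j, are the double crossovers. Comparing them with the parentals, only the n allele has switched, so n is the middle locus and the order is k – n – j.
k–n: (393 + 53)/2000 = 0.2230; n–j: (263 + 53)/2000 = 0.1580.
Expected DCO frequency = 0.2230 × 0.1580 ≈ 0.03523; observed = 53/2000 ≈ 0.02650.
Coefficient of coincidence = 0.02650/0.03523 ≈ 0.752.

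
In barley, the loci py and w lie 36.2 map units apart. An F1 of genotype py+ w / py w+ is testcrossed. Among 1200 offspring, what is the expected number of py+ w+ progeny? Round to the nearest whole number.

217

A map distance of 36.2 map units corresponds to a recombination frequency of 0.362.
The F1 is py+ w / py w+, so py+ w+ is a recombinant gamete class with expected frequency r/2 = 0.362/2 = 0.1810.
Expected number = 0.1810 × 1200 = 217.20 ≈ 217.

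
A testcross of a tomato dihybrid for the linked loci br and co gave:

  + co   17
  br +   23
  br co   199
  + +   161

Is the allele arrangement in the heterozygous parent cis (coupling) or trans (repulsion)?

The two most frequent classes are + + (161) and br co (199); these are the parental (non-recombinant) types.
So the F1 carried + + on one chromosome and br co on the other — the recessive alleles are on the same chromosome (cis / coupling).

cis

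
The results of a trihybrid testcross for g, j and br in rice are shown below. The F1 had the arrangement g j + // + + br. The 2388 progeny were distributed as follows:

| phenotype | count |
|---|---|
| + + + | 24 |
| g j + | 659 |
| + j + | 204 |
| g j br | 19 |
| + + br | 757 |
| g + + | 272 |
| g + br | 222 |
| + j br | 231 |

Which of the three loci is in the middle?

br

The two rarest classes, g j br and + + +, are the double crossovers. Comparing them with the parentals, only the br allele has switched, so br is the middle locus and the order is j – br – g.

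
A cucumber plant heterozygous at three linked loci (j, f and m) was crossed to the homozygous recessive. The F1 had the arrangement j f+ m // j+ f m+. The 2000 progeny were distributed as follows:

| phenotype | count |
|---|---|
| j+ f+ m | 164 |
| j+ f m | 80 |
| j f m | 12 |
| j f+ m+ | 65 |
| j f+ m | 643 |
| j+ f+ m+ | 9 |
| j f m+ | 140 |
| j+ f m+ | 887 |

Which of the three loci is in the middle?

f

The two rarest classes, j f m and j+ f+ m+, are the double crossovers. Comparing them with the parentals, only the f allele has switched, so f is the middle locus and the order is j – f – m.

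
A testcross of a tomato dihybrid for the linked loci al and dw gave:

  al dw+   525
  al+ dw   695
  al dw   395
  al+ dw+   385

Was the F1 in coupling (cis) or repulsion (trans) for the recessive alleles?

trans

The two most frequent classes are al+ dw (695) and al dw+ (525); these are the parental (non-recombinant) types.
So the F1 carried al+ dw on one chromosome and al dw+ on the other — the recessive alleles are on opposite chromosomes (trans / repulsion).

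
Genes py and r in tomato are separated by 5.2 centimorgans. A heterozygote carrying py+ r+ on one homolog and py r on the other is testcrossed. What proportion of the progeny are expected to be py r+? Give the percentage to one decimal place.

2.6%

A map distance of 5.2 centimorgans corresponds to a recombination frequency of 0.052.
The F1 is py+ r+ / py r, so py r+ is a recombinant gamete class with expected frequency r/2 = 0.052/2 = 0.0260.
That is 0.0260 = 2.6% of the progeny.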